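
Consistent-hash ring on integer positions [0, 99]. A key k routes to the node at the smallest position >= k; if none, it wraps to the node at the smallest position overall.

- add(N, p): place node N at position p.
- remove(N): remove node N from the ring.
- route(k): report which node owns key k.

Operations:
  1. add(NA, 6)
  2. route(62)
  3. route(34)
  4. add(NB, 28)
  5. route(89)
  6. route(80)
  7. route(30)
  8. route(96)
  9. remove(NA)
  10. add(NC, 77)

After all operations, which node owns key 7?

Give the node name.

Op 1: add NA@6 -> ring=[6:NA]
Op 2: route key 62: none >= 62, wrap to smallest pos 6 -> NA
Op 3: route key 34: none >= 34, wrap to smallest pos 6 -> NA
Op 4: add NB@28 -> ring=[6:NA,28:NB]
Op 5: route key 89: none >= 89, wrap to smallest pos 6 -> NA
Op 6: route key 80: none >= 80, wrap to smallest pos 6 -> NA
Op 7: route key 30: none >= 30, wrap to smallest pos 6 -> NA
Op 8: route key 96: none >= 96, wrap to smallest pos 6 -> NA
Op 9: remove NA -> ring=[28:NB]
Op 10: add NC@77 -> ring=[28:NB,77:NC]
Final route key 7: smallest pos >= 7 is 28 -> NB

Answer: NB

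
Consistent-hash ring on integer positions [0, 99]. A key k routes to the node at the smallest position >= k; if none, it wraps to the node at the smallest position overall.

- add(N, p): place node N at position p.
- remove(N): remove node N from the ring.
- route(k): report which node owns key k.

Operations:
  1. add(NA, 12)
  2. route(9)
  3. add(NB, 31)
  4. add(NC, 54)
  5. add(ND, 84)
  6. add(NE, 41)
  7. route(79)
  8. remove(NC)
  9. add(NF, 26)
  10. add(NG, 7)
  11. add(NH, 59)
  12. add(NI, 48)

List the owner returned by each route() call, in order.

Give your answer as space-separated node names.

Answer: NA ND

Derivation:
Op 1: add NA@12 -> ring=[12:NA]
Op 2: route key 9: smallest pos >= 9 is 12 -> NA
Op 3: add NB@31 -> ring=[12:NA,31:NB]
Op 4: add NC@54 -> ring=[12:NA,31:NB,54:NC]
Op 5: add ND@84 -> ring=[12:NA,31:NB,54:NC,84:ND]
Op 6: add NE@41 -> ring=[12:NA,31:NB,41:NE,54:NC,84:ND]
Op 7: route key 79: smallest pos >= 79 is 84 -> ND
Op 8: remove NC -> ring=[12:NA,31:NB,41:NE,84:ND]
Op 9: add NF@26 -> ring=[12:NA,26:NF,31:NB,41:NE,84:ND]
Op 10: add NG@7 -> ring=[7:NG,12:NA,26:NF,31:NB,41:NE,84:ND]
Op 11: add NH@59 -> ring=[7:NG,12:NA,26:NF,31:NB,41:NE,59:NH,84:ND]
Op 12: add NI@48 -> ring=[7:NG,12:NA,26:NF,31:NB,41:NE,48:NI,59:NH,84:ND]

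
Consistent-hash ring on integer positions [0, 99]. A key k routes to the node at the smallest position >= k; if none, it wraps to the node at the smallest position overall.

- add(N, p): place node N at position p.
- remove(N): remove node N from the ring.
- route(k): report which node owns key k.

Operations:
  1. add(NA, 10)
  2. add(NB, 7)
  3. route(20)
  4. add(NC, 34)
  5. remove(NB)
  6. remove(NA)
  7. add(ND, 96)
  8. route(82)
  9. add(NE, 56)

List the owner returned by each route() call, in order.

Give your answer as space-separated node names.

Answer: NB ND

Derivation:
Op 1: add NA@10 -> ring=[10:NA]
Op 2: add NB@7 -> ring=[7:NB,10:NA]
Op 3: route key 20: none >= 20, wrap to smallest pos 7 -> NB
Op 4: add NC@34 -> ring=[7:NB,10:NA,34:NC]
Op 5: remove NB -> ring=[10:NA,34:NC]
Op 6: remove NA -> ring=[34:NC]
Op 7: add ND@96 -> ring=[34:NC,96:ND]
Op 8: route key 82: smallest pos >= 82 is 96 -> ND
Op 9: add NE@56 -> ring=[34:NC,56:NE,96:ND]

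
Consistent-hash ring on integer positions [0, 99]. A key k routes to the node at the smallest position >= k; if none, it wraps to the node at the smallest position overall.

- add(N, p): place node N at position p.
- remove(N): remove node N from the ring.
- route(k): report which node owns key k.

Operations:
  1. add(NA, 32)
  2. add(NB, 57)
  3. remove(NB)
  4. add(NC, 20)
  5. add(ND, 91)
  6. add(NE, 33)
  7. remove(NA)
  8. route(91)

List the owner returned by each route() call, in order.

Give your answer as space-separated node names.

Op 1: add NA@32 -> ring=[32:NA]
Op 2: add NB@57 -> ring=[32:NA,57:NB]
Op 3: remove NB -> ring=[32:NA]
Op 4: add NC@20 -> ring=[20:NC,32:NA]
Op 5: add ND@91 -> ring=[20:NC,32:NA,91:ND]
Op 6: add NE@33 -> ring=[20:NC,32:NA,33:NE,91:ND]
Op 7: remove NA -> ring=[20:NC,33:NE,91:ND]
Op 8: route key 91: smallest pos >= 91 is 91 -> ND

Answer: ND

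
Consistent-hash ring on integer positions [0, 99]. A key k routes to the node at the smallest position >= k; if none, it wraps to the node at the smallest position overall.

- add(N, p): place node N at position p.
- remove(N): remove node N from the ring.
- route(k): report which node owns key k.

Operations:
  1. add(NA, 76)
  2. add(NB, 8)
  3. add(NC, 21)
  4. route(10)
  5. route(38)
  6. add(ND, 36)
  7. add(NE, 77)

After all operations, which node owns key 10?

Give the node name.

Op 1: add NA@76 -> ring=[76:NA]
Op 2: add NB@8 -> ring=[8:NB,76:NA]
Op 3: add NC@21 -> ring=[8:NB,21:NC,76:NA]
Op 4: route key 10: smallest pos >= 10 is 21 -> NC
Op 5: route key 38: smallest pos >= 38 is 76 -> NA
Op 6: add ND@36 -> ring=[8:NB,21:NC,36:ND,76:NA]
Op 7: add NE@77 -> ring=[8:NB,21:NC,36:ND,76:NA,77:NE]
Final route key 10: smallest pos >= 10 is 21 -> NC

Answer: NC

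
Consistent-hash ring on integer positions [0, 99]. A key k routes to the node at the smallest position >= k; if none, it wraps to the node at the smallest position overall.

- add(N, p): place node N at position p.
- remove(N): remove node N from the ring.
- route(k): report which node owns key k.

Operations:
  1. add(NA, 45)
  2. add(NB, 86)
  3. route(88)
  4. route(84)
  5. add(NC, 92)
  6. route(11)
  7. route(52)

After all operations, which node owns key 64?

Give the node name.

Op 1: add NA@45 -> ring=[45:NA]
Op 2: add NB@86 -> ring=[45:NA,86:NB]
Op 3: route key 88: none >= 88, wrap to smallest pos 45 -> NA
Op 4: route key 84: smallest pos >= 84 is 86 -> NB
Op 5: add NC@92 -> ring=[45:NA,86:NB,92:NC]
Op 6: route key 11: smallest pos >= 11 is 45 -> NA
Op 7: route key 52: smallest pos >= 52 is 86 -> NB
Final route key 64: smallest pos >= 64 is 86 -> NB

Answer: NB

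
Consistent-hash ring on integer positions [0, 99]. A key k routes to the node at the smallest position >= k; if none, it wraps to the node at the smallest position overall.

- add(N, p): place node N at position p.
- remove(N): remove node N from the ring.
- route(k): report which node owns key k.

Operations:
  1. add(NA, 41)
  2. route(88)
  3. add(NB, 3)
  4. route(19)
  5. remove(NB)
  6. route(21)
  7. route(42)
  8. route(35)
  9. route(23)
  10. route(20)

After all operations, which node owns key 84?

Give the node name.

Answer: NA

Derivation:
Op 1: add NA@41 -> ring=[41:NA]
Op 2: route key 88: none >= 88, wrap to smallest pos 41 -> NA
Op 3: add NB@3 -> ring=[3:NB,41:NA]
Op 4: route key 19: smallest pos >= 19 is 41 -> NA
Op 5: remove NB -> ring=[41:NA]
Op 6: route key 21: smallest pos >= 21 is 41 -> NA
Op 7: route key 42: none >= 42, wrap to smallest pos 41 -> NA
Op 8: route key 35: smallest pos >= 35 is 41 -> NA
Op 9: route key 23: smallest pos >= 23 is 41 -> NA
Op 10: route key 20: smallest pos >= 20 is 41 -> NA
Final route key 84: none >= 84, wrap to smallest pos 41 -> NA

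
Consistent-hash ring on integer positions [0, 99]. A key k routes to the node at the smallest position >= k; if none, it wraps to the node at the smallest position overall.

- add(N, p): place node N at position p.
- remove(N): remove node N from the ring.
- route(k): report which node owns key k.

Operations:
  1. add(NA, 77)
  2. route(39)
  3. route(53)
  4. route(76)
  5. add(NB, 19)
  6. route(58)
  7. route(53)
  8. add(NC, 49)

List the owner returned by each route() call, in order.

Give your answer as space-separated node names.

Answer: NA NA NA NA NA

Derivation:
Op 1: add NA@77 -> ring=[77:NA]
Op 2: route key 39: smallest pos >= 39 is 77 -> NA
Op 3: route key 53: smallest pos >= 53 is 77 -> NA
Op 4: route key 76: smallest pos >= 76 is 77 -> NA
Op 5: add NB@19 -> ring=[19:NB,77:NA]
Op 6: route key 58: smallest pos >= 58 is 77 -> NA
Op 7: route key 53: smallest pos >= 53 is 77 -> NA
Op 8: add NC@49 -> ring=[19:NB,49:NC,77:NA]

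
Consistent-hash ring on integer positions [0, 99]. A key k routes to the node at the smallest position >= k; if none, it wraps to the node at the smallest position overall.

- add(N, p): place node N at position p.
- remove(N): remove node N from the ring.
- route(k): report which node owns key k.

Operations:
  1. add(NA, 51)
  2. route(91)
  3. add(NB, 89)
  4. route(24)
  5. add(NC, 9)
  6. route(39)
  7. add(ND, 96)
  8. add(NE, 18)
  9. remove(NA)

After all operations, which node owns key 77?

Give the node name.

Answer: NB

Derivation:
Op 1: add NA@51 -> ring=[51:NA]
Op 2: route key 91: none >= 91, wrap to smallest pos 51 -> NA
Op 3: add NB@89 -> ring=[51:NA,89:NB]
Op 4: route key 24: smallest pos >= 24 is 51 -> NA
Op 5: add NC@9 -> ring=[9:NC,51:NA,89:NB]
Op 6: route key 39: smallest pos >= 39 is 51 -> NA
Op 7: add ND@96 -> ring=[9:NC,51:NA,89:NB,96:ND]
Op 8: add NE@18 -> ring=[9:NC,18:NE,51:NA,89:NB,96:ND]
Op 9: remove NA -> ring=[9:NC,18:NE,89:NB,96:ND]
Final route key 77: smallest pos >= 77 is 89 -> NB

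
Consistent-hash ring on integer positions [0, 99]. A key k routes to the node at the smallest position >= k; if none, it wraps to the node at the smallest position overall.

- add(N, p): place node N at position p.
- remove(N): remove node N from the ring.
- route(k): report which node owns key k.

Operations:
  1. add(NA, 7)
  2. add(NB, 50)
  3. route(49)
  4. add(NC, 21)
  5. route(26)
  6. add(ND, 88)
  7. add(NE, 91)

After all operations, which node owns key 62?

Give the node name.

Answer: ND

Derivation:
Op 1: add NA@7 -> ring=[7:NA]
Op 2: add NB@50 -> ring=[7:NA,50:NB]
Op 3: route key 49: smallest pos >= 49 is 50 -> NB
Op 4: add NC@21 -> ring=[7:NA,21:NC,50:NB]
Op 5: route key 26: smallest pos >= 26 is 50 -> NB
Op 6: add ND@88 -> ring=[7:NA,21:NC,50:NB,88:ND]
Op 7: add NE@91 -> ring=[7:NA,21:NC,50:NB,88:ND,91:NE]
Final route key 62: smallest pos >= 62 is 88 -> ND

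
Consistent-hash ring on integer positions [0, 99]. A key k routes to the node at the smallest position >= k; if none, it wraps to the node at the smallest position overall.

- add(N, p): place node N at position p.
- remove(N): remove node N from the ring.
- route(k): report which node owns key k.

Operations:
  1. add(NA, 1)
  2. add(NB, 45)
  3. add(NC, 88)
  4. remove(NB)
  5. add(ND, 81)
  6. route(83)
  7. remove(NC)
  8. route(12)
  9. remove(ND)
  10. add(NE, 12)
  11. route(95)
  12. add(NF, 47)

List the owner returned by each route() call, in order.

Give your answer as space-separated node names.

Answer: NC ND NA

Derivation:
Op 1: add NA@1 -> ring=[1:NA]
Op 2: add NB@45 -> ring=[1:NA,45:NB]
Op 3: add NC@88 -> ring=[1:NA,45:NB,88:NC]
Op 4: remove NB -> ring=[1:NA,88:NC]
Op 5: add ND@81 -> ring=[1:NA,81:ND,88:NC]
Op 6: route key 83: smallest pos >= 83 is 88 -> NC
Op 7: remove NC -> ring=[1:NA,81:ND]
Op 8: route key 12: smallest pos >= 12 is 81 -> ND
Op 9: remove ND -> ring=[1:NA]
Op 10: add NE@12 -> ring=[1:NA,12:NE]
Op 11: route key 95: none >= 95, wrap to smallest pos 1 -> NA
Op 12: add NF@47 -> ring=[1:NA,12:NE,47:NF]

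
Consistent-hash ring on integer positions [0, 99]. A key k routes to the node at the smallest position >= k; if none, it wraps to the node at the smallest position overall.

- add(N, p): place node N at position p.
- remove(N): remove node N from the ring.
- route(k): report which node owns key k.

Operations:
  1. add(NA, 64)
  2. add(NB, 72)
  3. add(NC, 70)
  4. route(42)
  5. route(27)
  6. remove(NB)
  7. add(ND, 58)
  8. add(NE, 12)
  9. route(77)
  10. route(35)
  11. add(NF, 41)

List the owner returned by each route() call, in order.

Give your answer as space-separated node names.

Op 1: add NA@64 -> ring=[64:NA]
Op 2: add NB@72 -> ring=[64:NA,72:NB]
Op 3: add NC@70 -> ring=[64:NA,70:NC,72:NB]
Op 4: route key 42: smallest pos >= 42 is 64 -> NA
Op 5: route key 27: smallest pos >= 27 is 64 -> NA
Op 6: remove NB -> ring=[64:NA,70:NC]
Op 7: add ND@58 -> ring=[58:ND,64:NA,70:NC]
Op 8: add NE@12 -> ring=[12:NE,58:ND,64:NA,70:NC]
Op 9: route key 77: none >= 77, wrap to smallest pos 12 -> NE
Op 10: route key 35: smallest pos >= 35 is 58 -> ND
Op 11: add NF@41 -> ring=[12:NE,41:NF,58:ND,64:NA,70:NC]

Answer: NA NA NE ND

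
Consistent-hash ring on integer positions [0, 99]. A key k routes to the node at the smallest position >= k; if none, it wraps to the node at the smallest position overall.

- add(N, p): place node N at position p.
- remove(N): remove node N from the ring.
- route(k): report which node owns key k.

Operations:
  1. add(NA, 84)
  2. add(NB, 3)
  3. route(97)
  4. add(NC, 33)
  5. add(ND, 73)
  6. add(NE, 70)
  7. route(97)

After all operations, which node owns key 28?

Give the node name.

Op 1: add NA@84 -> ring=[84:NA]
Op 2: add NB@3 -> ring=[3:NB,84:NA]
Op 3: route key 97: none >= 97, wrap to smallest pos 3 -> NB
Op 4: add NC@33 -> ring=[3:NB,33:NC,84:NA]
Op 5: add ND@73 -> ring=[3:NB,33:NC,73:ND,84:NA]
Op 6: add NE@70 -> ring=[3:NB,33:NC,70:NE,73:ND,84:NA]
Op 7: route key 97: none >= 97, wrap to smallest pos 3 -> NB
Final route key 28: smallest pos >= 28 is 33 -> NC

Answer: NC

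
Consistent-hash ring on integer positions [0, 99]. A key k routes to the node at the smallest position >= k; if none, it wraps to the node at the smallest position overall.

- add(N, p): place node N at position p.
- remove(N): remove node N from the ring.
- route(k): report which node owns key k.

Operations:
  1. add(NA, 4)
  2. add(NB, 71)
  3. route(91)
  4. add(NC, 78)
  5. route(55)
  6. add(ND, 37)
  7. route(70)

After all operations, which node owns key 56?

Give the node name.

Answer: NB

Derivation:
Op 1: add NA@4 -> ring=[4:NA]
Op 2: add NB@71 -> ring=[4:NA,71:NB]
Op 3: route key 91: none >= 91, wrap to smallest pos 4 -> NA
Op 4: add NC@78 -> ring=[4:NA,71:NB,78:NC]
Op 5: route key 55: smallest pos >= 55 is 71 -> NB
Op 6: add ND@37 -> ring=[4:NA,37:ND,71:NB,78:NC]
Op 7: route key 70: smallest pos >= 70 is 71 -> NB
Final route key 56: smallest pos >= 56 is 71 -> NB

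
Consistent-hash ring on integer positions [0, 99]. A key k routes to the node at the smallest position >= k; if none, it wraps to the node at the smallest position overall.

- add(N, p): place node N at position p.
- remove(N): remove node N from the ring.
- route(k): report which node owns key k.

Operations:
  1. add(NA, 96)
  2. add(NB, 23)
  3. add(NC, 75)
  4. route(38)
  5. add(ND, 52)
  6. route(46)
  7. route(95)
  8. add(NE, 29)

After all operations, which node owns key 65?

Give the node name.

Op 1: add NA@96 -> ring=[96:NA]
Op 2: add NB@23 -> ring=[23:NB,96:NA]
Op 3: add NC@75 -> ring=[23:NB,75:NC,96:NA]
Op 4: route key 38: smallest pos >= 38 is 75 -> NC
Op 5: add ND@52 -> ring=[23:NB,52:ND,75:NC,96:NA]
Op 6: route key 46: smallest pos >= 46 is 52 -> ND
Op 7: route key 95: smallest pos >= 95 is 96 -> NA
Op 8: add NE@29 -> ring=[23:NB,29:NE,52:ND,75:NC,96:NA]
Final route key 65: smallest pos >= 65 is 75 -> NC

Answer: NC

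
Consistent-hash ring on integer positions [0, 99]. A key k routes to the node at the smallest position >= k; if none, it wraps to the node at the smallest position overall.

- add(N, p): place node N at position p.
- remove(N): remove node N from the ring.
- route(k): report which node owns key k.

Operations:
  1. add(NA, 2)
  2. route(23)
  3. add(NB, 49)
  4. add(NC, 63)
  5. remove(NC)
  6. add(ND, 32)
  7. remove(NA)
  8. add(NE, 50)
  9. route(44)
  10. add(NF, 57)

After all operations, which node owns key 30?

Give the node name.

Op 1: add NA@2 -> ring=[2:NA]
Op 2: route key 23: none >= 23, wrap to smallest pos 2 -> NA
Op 3: add NB@49 -> ring=[2:NA,49:NB]
Op 4: add NC@63 -> ring=[2:NA,49:NB,63:NC]
Op 5: remove NC -> ring=[2:NA,49:NB]
Op 6: add ND@32 -> ring=[2:NA,32:ND,49:NB]
Op 7: remove NA -> ring=[32:ND,49:NB]
Op 8: add NE@50 -> ring=[32:ND,49:NB,50:NE]
Op 9: route key 44: smallest pos >= 44 is 49 -> NB
Op 10: add NF@57 -> ring=[32:ND,49:NB,50:NE,57:NF]
Final route key 30: smallest pos >= 30 is 32 -> ND

Answer: ND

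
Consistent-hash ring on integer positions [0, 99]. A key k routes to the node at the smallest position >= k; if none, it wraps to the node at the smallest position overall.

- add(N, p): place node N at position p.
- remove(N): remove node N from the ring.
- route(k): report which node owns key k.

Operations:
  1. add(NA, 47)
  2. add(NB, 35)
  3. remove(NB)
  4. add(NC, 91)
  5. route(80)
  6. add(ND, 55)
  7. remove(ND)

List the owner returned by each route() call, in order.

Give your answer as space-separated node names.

Op 1: add NA@47 -> ring=[47:NA]
Op 2: add NB@35 -> ring=[35:NB,47:NA]
Op 3: remove NB -> ring=[47:NA]
Op 4: add NC@91 -> ring=[47:NA,91:NC]
Op 5: route key 80: smallest pos >= 80 is 91 -> NC
Op 6: add ND@55 -> ring=[47:NA,55:ND,91:NC]
Op 7: remove ND -> ring=[47:NA,91:NC]

Answer: NC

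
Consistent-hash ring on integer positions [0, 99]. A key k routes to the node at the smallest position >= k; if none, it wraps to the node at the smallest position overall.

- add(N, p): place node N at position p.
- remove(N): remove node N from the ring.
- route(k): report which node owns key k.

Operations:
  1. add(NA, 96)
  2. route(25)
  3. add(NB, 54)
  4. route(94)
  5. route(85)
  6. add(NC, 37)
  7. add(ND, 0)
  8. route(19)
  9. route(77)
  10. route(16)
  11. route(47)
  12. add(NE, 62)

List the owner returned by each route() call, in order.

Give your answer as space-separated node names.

Answer: NA NA NA NC NA NC NB

Derivation:
Op 1: add NA@96 -> ring=[96:NA]
Op 2: route key 25: smallest pos >= 25 is 96 -> NA
Op 3: add NB@54 -> ring=[54:NB,96:NA]
Op 4: route key 94: smallest pos >= 94 is 96 -> NA
Op 5: route key 85: smallest pos >= 85 is 96 -> NA
Op 6: add NC@37 -> ring=[37:NC,54:NB,96:NA]
Op 7: add ND@0 -> ring=[0:ND,37:NC,54:NB,96:NA]
Op 8: route key 19: smallest pos >= 19 is 37 -> NC
Op 9: route key 77: smallest pos >= 77 is 96 -> NA
Op 10: route key 16: smallest pos >= 16 is 37 -> NC
Op 11: route key 47: smallest pos >= 47 is 54 -> NB
Op 12: add NE@62 -> ring=[0:ND,37:NC,54:NB,62:NE,96:NA]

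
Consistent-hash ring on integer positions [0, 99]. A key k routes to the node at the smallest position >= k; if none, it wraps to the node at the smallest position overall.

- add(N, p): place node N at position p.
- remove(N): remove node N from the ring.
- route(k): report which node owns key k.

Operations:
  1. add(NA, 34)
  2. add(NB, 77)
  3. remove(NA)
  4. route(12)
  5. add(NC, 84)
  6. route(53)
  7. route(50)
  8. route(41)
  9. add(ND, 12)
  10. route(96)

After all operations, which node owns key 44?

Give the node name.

Op 1: add NA@34 -> ring=[34:NA]
Op 2: add NB@77 -> ring=[34:NA,77:NB]
Op 3: remove NA -> ring=[77:NB]
Op 4: route key 12: smallest pos >= 12 is 77 -> NB
Op 5: add NC@84 -> ring=[77:NB,84:NC]
Op 6: route key 53: smallest pos >= 53 is 77 -> NB
Op 7: route key 50: smallest pos >= 50 is 77 -> NB
Op 8: route key 41: smallest pos >= 41 is 77 -> NB
Op 9: add ND@12 -> ring=[12:ND,77:NB,84:NC]
Op 10: route key 96: none >= 96, wrap to smallest pos 12 -> ND
Final route key 44: smallest pos >= 44 is 77 -> NB

Answer: NB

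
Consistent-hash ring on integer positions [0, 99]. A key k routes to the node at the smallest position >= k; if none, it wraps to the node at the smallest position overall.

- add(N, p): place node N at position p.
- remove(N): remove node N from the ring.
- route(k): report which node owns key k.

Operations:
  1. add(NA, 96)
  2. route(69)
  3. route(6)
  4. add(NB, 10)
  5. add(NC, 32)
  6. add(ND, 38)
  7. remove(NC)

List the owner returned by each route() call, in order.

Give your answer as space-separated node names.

Op 1: add NA@96 -> ring=[96:NA]
Op 2: route key 69: smallest pos >= 69 is 96 -> NA
Op 3: route key 6: smallest pos >= 6 is 96 -> NA
Op 4: add NB@10 -> ring=[10:NB,96:NA]
Op 5: add NC@32 -> ring=[10:NB,32:NC,96:NA]
Op 6: add ND@38 -> ring=[10:NB,32:NC,38:ND,96:NA]
Op 7: remove NC -> ring=[10:NB,38:ND,96:NA]

Answer: NA NA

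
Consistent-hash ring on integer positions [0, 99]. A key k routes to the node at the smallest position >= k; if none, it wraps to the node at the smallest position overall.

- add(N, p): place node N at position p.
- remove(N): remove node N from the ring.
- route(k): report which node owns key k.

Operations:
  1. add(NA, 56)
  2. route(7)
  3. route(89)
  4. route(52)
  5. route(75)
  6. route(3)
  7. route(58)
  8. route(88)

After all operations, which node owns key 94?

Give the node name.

Answer: NA

Derivation:
Op 1: add NA@56 -> ring=[56:NA]
Op 2: route key 7: smallest pos >= 7 is 56 -> NA
Op 3: route key 89: none >= 89, wrap to smallest pos 56 -> NA
Op 4: route key 52: smallest pos >= 52 is 56 -> NA
Op 5: route key 75: none >= 75, wrap to smallest pos 56 -> NA
Op 6: route key 3: smallest pos >= 3 is 56 -> NA
Op 7: route key 58: none >= 58, wrap to smallest pos 56 -> NA
Op 8: route key 88: none >= 88, wrap to smallest pos 56 -> NA
Final route key 94: none >= 94, wrap to smallest pos 56 -> NA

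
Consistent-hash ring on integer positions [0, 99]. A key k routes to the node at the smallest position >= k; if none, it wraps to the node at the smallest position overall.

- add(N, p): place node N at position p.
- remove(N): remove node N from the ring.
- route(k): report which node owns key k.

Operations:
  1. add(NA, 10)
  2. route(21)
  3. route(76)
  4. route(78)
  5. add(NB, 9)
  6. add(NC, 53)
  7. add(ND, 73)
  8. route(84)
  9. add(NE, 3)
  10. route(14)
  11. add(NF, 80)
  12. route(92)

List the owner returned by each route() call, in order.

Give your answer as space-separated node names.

Answer: NA NA NA NB NC NE

Derivation:
Op 1: add NA@10 -> ring=[10:NA]
Op 2: route key 21: none >= 21, wrap to smallest pos 10 -> NA
Op 3: route key 76: none >= 76, wrap to smallest pos 10 -> NA
Op 4: route key 78: none >= 78, wrap to smallest pos 10 -> NA
Op 5: add NB@9 -> ring=[9:NB,10:NA]
Op 6: add NC@53 -> ring=[9:NB,10:NA,53:NC]
Op 7: add ND@73 -> ring=[9:NB,10:NA,53:NC,73:ND]
Op 8: route key 84: none >= 84, wrap to smallest pos 9 -> NB
Op 9: add NE@3 -> ring=[3:NE,9:NB,10:NA,53:NC,73:ND]
Op 10: route key 14: smallest pos >= 14 is 53 -> NC
Op 11: add NF@80 -> ring=[3:NE,9:NB,10:NA,53:NC,73:ND,80:NF]
Op 12: route key 92: none >= 92, wrap to smallest pos 3 -> NE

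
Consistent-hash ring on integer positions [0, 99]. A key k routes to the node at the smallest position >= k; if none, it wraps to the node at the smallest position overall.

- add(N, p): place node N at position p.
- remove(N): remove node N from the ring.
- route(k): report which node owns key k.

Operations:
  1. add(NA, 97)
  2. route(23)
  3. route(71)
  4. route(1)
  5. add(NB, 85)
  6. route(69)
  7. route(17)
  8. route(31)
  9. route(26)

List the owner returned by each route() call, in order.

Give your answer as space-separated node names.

Op 1: add NA@97 -> ring=[97:NA]
Op 2: route key 23: smallest pos >= 23 is 97 -> NA
Op 3: route key 71: smallest pos >= 71 is 97 -> NA
Op 4: route key 1: smallest pos >= 1 is 97 -> NA
Op 5: add NB@85 -> ring=[85:NB,97:NA]
Op 6: route key 69: smallest pos >= 69 is 85 -> NB
Op 7: route key 17: smallest pos >= 17 is 85 -> NB
Op 8: route key 31: smallest pos >= 31 is 85 -> NB
Op 9: route key 26: smallest pos >= 26 is 85 -> NB

Answer: NA NA NA NB NB NB NB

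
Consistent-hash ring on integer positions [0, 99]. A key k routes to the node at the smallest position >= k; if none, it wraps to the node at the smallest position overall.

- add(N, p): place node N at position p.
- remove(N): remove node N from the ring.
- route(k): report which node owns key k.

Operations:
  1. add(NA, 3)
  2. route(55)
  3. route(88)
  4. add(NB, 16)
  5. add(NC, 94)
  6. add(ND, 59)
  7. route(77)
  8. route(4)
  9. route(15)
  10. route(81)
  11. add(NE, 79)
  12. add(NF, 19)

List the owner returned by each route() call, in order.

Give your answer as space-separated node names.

Answer: NA NA NC NB NB NC

Derivation:
Op 1: add NA@3 -> ring=[3:NA]
Op 2: route key 55: none >= 55, wrap to smallest pos 3 -> NA
Op 3: route key 88: none >= 88, wrap to smallest pos 3 -> NA
Op 4: add NB@16 -> ring=[3:NA,16:NB]
Op 5: add NC@94 -> ring=[3:NA,16:NB,94:NC]
Op 6: add ND@59 -> ring=[3:NA,16:NB,59:ND,94:NC]
Op 7: route key 77: smallest pos >= 77 is 94 -> NC
Op 8: route key 4: smallest pos >= 4 is 16 -> NB
Op 9: route key 15: smallest pos >= 15 is 16 -> NB
Op 10: route key 81: smallest pos >= 81 is 94 -> NC
Op 11: add NE@79 -> ring=[3:NA,16:NB,59:ND,79:NE,94:NC]
Op 12: add NF@19 -> ring=[3:NA,16:NB,19:NF,59:ND,79:NE,94:NC]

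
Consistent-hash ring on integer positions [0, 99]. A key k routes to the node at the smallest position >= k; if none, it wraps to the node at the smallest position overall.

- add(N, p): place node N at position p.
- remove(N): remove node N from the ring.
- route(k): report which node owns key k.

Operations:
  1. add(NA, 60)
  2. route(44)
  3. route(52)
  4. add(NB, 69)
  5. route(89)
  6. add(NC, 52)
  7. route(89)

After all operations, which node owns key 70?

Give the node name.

Answer: NC

Derivation:
Op 1: add NA@60 -> ring=[60:NA]
Op 2: route key 44: smallest pos >= 44 is 60 -> NA
Op 3: route key 52: smallest pos >= 52 is 60 -> NA
Op 4: add NB@69 -> ring=[60:NA,69:NB]
Op 5: route key 89: none >= 89, wrap to smallest pos 60 -> NA
Op 6: add NC@52 -> ring=[52:NC,60:NA,69:NB]
Op 7: route key 89: none >= 89, wrap to smallest pos 52 -> NC
Final route key 70: none >= 70, wrap to smallest pos 52 -> NC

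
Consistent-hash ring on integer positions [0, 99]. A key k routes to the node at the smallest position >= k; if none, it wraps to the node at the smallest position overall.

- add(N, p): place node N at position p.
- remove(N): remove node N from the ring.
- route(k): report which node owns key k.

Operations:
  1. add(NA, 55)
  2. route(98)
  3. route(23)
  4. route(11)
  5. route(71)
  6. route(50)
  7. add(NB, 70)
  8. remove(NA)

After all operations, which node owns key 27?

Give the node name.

Op 1: add NA@55 -> ring=[55:NA]
Op 2: route key 98: none >= 98, wrap to smallest pos 55 -> NA
Op 3: route key 23: smallest pos >= 23 is 55 -> NA
Op 4: route key 11: smallest pos >= 11 is 55 -> NA
Op 5: route key 71: none >= 71, wrap to smallest pos 55 -> NA
Op 6: route key 50: smallest pos >= 50 is 55 -> NA
Op 7: add NB@70 -> ring=[55:NA,70:NB]
Op 8: remove NA -> ring=[70:NB]
Final route key 27: smallest pos >= 27 is 70 -> NB

Answer: NB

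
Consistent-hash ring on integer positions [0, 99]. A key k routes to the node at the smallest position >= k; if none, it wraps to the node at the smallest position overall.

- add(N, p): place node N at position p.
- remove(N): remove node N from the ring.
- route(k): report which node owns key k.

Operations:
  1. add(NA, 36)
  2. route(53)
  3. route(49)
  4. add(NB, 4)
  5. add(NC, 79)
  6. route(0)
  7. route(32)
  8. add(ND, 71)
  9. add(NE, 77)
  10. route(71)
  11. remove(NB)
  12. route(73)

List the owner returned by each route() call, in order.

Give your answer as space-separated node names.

Answer: NA NA NB NA ND NE

Derivation:
Op 1: add NA@36 -> ring=[36:NA]
Op 2: route key 53: none >= 53, wrap to smallest pos 36 -> NA
Op 3: route key 49: none >= 49, wrap to smallest pos 36 -> NA
Op 4: add NB@4 -> ring=[4:NB,36:NA]
Op 5: add NC@79 -> ring=[4:NB,36:NA,79:NC]
Op 6: route key 0: smallest pos >= 0 is 4 -> NB
Op 7: route key 32: smallest pos >= 32 is 36 -> NA
Op 8: add ND@71 -> ring=[4:NB,36:NA,71:ND,79:NC]
Op 9: add NE@77 -> ring=[4:NB,36:NA,71:ND,77:NE,79:NC]
Op 10: route key 71: smallest pos >= 71 is 71 -> ND
Op 11: remove NB -> ring=[36:NA,71:ND,77:NE,79:NC]
Op 12: route key 73: smallest pos >= 73 is 77 -> NE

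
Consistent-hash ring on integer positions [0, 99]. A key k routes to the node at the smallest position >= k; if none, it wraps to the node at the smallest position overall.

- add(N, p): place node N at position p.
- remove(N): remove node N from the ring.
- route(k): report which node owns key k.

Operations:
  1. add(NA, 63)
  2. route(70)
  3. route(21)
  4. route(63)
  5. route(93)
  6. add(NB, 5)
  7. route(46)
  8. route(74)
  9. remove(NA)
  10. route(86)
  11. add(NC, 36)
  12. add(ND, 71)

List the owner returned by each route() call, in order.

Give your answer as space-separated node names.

Op 1: add NA@63 -> ring=[63:NA]
Op 2: route key 70: none >= 70, wrap to smallest pos 63 -> NA
Op 3: route key 21: smallest pos >= 21 is 63 -> NA
Op 4: route key 63: smallest pos >= 63 is 63 -> NA
Op 5: route key 93: none >= 93, wrap to smallest pos 63 -> NA
Op 6: add NB@5 -> ring=[5:NB,63:NA]
Op 7: route key 46: smallest pos >= 46 is 63 -> NA
Op 8: route key 74: none >= 74, wrap to smallest pos 5 -> NB
Op 9: remove NA -> ring=[5:NB]
Op 10: route key 86: none >= 86, wrap to smallest pos 5 -> NB
Op 11: add NC@36 -> ring=[5:NB,36:NC]
Op 12: add ND@71 -> ring=[5:NB,36:NC,71:ND]

Answer: NA NA NA NA NA NB NB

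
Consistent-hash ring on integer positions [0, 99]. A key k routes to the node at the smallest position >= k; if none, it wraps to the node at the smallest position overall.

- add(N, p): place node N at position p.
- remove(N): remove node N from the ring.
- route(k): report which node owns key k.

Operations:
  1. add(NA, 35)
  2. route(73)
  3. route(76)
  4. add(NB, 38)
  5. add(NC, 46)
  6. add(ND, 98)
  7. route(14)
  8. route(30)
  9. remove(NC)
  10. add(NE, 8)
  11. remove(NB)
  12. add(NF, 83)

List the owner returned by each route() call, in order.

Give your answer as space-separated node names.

Answer: NA NA NA NA

Derivation:
Op 1: add NA@35 -> ring=[35:NA]
Op 2: route key 73: none >= 73, wrap to smallest pos 35 -> NA
Op 3: route key 76: none >= 76, wrap to smallest pos 35 -> NA
Op 4: add NB@38 -> ring=[35:NA,38:NB]
Op 5: add NC@46 -> ring=[35:NA,38:NB,46:NC]
Op 6: add ND@98 -> ring=[35:NA,38:NB,46:NC,98:ND]
Op 7: route key 14: smallest pos >= 14 is 35 -> NA
Op 8: route key 30: smallest pos >= 30 is 35 -> NA
Op 9: remove NC -> ring=[35:NA,38:NB,98:ND]
Op 10: add NE@8 -> ring=[8:NE,35:NA,38:NB,98:ND]
Op 11: remove NB -> ring=[8:NE,35:NA,98:ND]
Op 12: add NF@83 -> ring=[8:NE,35:NA,83:NF,98:ND]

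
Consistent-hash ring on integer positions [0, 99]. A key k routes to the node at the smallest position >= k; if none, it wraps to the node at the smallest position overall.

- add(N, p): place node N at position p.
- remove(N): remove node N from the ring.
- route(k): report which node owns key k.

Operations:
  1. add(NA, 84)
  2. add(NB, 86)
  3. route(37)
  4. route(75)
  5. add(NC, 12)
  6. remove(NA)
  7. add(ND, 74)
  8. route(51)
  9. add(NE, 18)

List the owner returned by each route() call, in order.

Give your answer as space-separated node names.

Op 1: add NA@84 -> ring=[84:NA]
Op 2: add NB@86 -> ring=[84:NA,86:NB]
Op 3: route key 37: smallest pos >= 37 is 84 -> NA
Op 4: route key 75: smallest pos >= 75 is 84 -> NA
Op 5: add NC@12 -> ring=[12:NC,84:NA,86:NB]
Op 6: remove NA -> ring=[12:NC,86:NB]
Op 7: add ND@74 -> ring=[12:NC,74:ND,86:NB]
Op 8: route key 51: smallest pos >= 51 is 74 -> ND
Op 9: add NE@18 -> ring=[12:NC,18:NE,74:ND,86:NB]

Answer: NA NA ND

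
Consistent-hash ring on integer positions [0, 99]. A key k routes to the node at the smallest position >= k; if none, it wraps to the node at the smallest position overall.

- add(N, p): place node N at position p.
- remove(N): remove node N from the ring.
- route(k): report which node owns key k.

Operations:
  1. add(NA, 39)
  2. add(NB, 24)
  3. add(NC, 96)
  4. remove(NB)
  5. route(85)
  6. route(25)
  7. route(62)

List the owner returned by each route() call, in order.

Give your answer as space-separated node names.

Op 1: add NA@39 -> ring=[39:NA]
Op 2: add NB@24 -> ring=[24:NB,39:NA]
Op 3: add NC@96 -> ring=[24:NB,39:NA,96:NC]
Op 4: remove NB -> ring=[39:NA,96:NC]
Op 5: route key 85: smallest pos >= 85 is 96 -> NC
Op 6: route key 25: smallest pos >= 25 is 39 -> NA
Op 7: route key 62: smallest pos >= 62 is 96 -> NC

Answer: NC NA NC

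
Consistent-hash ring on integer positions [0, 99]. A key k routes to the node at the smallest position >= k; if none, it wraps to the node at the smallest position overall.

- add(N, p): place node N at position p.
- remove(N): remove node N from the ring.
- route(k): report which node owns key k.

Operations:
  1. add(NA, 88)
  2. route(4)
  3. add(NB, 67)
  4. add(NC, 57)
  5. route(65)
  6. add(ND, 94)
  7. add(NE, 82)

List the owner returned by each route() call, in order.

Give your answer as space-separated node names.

Answer: NA NB

Derivation:
Op 1: add NA@88 -> ring=[88:NA]
Op 2: route key 4: smallest pos >= 4 is 88 -> NA
Op 3: add NB@67 -> ring=[67:NB,88:NA]
Op 4: add NC@57 -> ring=[57:NC,67:NB,88:NA]
Op 5: route key 65: smallest pos >= 65 is 67 -> NB
Op 6: add ND@94 -> ring=[57:NC,67:NB,88:NA,94:ND]
Op 7: add NE@82 -> ring=[57:NC,67:NB,82:NE,88:NA,94:ND]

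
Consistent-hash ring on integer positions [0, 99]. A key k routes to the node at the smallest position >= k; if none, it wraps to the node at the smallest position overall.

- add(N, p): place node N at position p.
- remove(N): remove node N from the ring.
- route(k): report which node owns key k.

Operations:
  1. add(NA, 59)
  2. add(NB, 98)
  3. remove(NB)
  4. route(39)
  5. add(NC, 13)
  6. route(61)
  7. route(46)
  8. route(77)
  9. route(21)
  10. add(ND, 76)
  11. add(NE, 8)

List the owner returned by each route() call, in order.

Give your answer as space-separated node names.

Answer: NA NC NA NC NA

Derivation:
Op 1: add NA@59 -> ring=[59:NA]
Op 2: add NB@98 -> ring=[59:NA,98:NB]
Op 3: remove NB -> ring=[59:NA]
Op 4: route key 39: smallest pos >= 39 is 59 -> NA
Op 5: add NC@13 -> ring=[13:NC,59:NA]
Op 6: route key 61: none >= 61, wrap to smallest pos 13 -> NC
Op 7: route key 46: smallest pos >= 46 is 59 -> NA
Op 8: route key 77: none >= 77, wrap to smallest pos 13 -> NC
Op 9: route key 21: smallest pos >= 21 is 59 -> NA
Op 10: add ND@76 -> ring=[13:NC,59:NA,76:ND]
Op 11: add NE@8 -> ring=[8:NE,13:NC,59:NA,76:ND]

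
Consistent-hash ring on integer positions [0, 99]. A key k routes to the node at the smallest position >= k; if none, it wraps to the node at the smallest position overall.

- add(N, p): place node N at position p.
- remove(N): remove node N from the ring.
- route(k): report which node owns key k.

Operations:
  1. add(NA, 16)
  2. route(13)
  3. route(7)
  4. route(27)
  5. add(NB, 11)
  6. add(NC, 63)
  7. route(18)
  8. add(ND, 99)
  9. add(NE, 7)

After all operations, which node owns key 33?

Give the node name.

Op 1: add NA@16 -> ring=[16:NA]
Op 2: route key 13: smallest pos >= 13 is 16 -> NA
Op 3: route key 7: smallest pos >= 7 is 16 -> NA
Op 4: route key 27: none >= 27, wrap to smallest pos 16 -> NA
Op 5: add NB@11 -> ring=[11:NB,16:NA]
Op 6: add NC@63 -> ring=[11:NB,16:NA,63:NC]
Op 7: route key 18: smallest pos >= 18 is 63 -> NC
Op 8: add ND@99 -> ring=[11:NB,16:NA,63:NC,99:ND]
Op 9: add NE@7 -> ring=[7:NE,11:NB,16:NA,63:NC,99:ND]
Final route key 33: smallest pos >= 33 is 63 -> NC

Answer: NC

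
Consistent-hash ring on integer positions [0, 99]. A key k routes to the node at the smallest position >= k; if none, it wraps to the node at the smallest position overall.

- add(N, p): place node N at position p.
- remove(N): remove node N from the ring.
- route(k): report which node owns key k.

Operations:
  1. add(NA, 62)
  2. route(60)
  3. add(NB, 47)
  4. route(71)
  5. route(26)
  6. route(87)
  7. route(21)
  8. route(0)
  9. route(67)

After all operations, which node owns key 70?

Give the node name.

Op 1: add NA@62 -> ring=[62:NA]
Op 2: route key 60: smallest pos >= 60 is 62 -> NA
Op 3: add NB@47 -> ring=[47:NB,62:NA]
Op 4: route key 71: none >= 71, wrap to smallest pos 47 -> NB
Op 5: route key 26: smallest pos >= 26 is 47 -> NB
Op 6: route key 87: none >= 87, wrap to smallest pos 47 -> NB
Op 7: route key 21: smallest pos >= 21 is 47 -> NB
Op 8: route key 0: smallest pos >= 0 is 47 -> NB
Op 9: route key 67: none >= 67, wrap to smallest pos 47 -> NB
Final route key 70: none >= 70, wrap to smallest pos 47 -> NB

Answer: NB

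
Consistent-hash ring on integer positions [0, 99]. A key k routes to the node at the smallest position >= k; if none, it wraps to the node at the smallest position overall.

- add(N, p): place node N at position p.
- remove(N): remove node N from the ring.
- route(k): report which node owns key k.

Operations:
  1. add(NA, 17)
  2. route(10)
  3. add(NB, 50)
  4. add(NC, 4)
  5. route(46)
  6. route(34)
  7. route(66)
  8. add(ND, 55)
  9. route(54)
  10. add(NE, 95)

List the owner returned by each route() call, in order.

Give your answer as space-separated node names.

Op 1: add NA@17 -> ring=[17:NA]
Op 2: route key 10: smallest pos >= 10 is 17 -> NA
Op 3: add NB@50 -> ring=[17:NA,50:NB]
Op 4: add NC@4 -> ring=[4:NC,17:NA,50:NB]
Op 5: route key 46: smallest pos >= 46 is 50 -> NB
Op 6: route key 34: smallest pos >= 34 is 50 -> NB
Op 7: route key 66: none >= 66, wrap to smallest pos 4 -> NC
Op 8: add ND@55 -> ring=[4:NC,17:NA,50:NB,55:ND]
Op 9: route key 54: smallest pos >= 54 is 55 -> ND
Op 10: add NE@95 -> ring=[4:NC,17:NA,50:NB,55:ND,95:NE]

Answer: NA NB NB NC ND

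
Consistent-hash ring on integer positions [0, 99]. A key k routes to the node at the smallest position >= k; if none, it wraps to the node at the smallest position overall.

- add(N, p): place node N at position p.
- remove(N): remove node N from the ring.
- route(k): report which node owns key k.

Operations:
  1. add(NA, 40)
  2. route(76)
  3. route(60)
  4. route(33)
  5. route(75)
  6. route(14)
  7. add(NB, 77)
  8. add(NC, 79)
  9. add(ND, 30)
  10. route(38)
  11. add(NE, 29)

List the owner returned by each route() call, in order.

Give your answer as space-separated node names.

Answer: NA NA NA NA NA NA

Derivation:
Op 1: add NA@40 -> ring=[40:NA]
Op 2: route key 76: none >= 76, wrap to smallest pos 40 -> NA
Op 3: route key 60: none >= 60, wrap to smallest pos 40 -> NA
Op 4: route key 33: smallest pos >= 33 is 40 -> NA
Op 5: route key 75: none >= 75, wrap to smallest pos 40 -> NA
Op 6: route key 14: smallest pos >= 14 is 40 -> NA
Op 7: add NB@77 -> ring=[40:NA,77:NB]
Op 8: add NC@79 -> ring=[40:NA,77:NB,79:NC]
Op 9: add ND@30 -> ring=[30:ND,40:NA,77:NB,79:NC]
Op 10: route key 38: smallest pos >= 38 is 40 -> NA
Op 11: add NE@29 -> ring=[29:NE,30:ND,40:NA,77:NB,79:NC]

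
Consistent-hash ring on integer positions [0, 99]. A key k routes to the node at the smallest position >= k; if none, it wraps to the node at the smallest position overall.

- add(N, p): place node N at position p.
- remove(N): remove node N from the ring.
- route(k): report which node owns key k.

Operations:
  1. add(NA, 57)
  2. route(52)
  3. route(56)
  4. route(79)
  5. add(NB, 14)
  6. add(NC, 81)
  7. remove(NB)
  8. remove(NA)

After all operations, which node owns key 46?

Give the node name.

Op 1: add NA@57 -> ring=[57:NA]
Op 2: route key 52: smallest pos >= 52 is 57 -> NA
Op 3: route key 56: smallest pos >= 56 is 57 -> NA
Op 4: route key 79: none >= 79, wrap to smallest pos 57 -> NA
Op 5: add NB@14 -> ring=[14:NB,57:NA]
Op 6: add NC@81 -> ring=[14:NB,57:NA,81:NC]
Op 7: remove NB -> ring=[57:NA,81:NC]
Op 8: remove NA -> ring=[81:NC]
Final route key 46: smallest pos >= 46 is 81 -> NC

Answer: NC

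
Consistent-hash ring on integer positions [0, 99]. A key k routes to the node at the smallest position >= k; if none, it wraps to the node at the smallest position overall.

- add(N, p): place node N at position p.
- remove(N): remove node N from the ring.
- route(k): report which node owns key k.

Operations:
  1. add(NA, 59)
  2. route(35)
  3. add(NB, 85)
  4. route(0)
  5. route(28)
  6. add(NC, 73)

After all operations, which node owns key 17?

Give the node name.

Op 1: add NA@59 -> ring=[59:NA]
Op 2: route key 35: smallest pos >= 35 is 59 -> NA
Op 3: add NB@85 -> ring=[59:NA,85:NB]
Op 4: route key 0: smallest pos >= 0 is 59 -> NA
Op 5: route key 28: smallest pos >= 28 is 59 -> NA
Op 6: add NC@73 -> ring=[59:NA,73:NC,85:NB]
Final route key 17: smallest pos >= 17 is 59 -> NA

Answer: NA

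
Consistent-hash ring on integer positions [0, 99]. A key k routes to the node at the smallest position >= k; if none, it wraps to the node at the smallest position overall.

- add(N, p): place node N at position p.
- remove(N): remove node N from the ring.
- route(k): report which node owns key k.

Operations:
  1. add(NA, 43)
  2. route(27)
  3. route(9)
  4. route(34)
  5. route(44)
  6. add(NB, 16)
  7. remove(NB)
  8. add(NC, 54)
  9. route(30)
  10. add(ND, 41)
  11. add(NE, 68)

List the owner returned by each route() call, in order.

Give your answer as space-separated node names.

Op 1: add NA@43 -> ring=[43:NA]
Op 2: route key 27: smallest pos >= 27 is 43 -> NA
Op 3: route key 9: smallest pos >= 9 is 43 -> NA
Op 4: route key 34: smallest pos >= 34 is 43 -> NA
Op 5: route key 44: none >= 44, wrap to smallest pos 43 -> NA
Op 6: add NB@16 -> ring=[16:NB,43:NA]
Op 7: remove NB -> ring=[43:NA]
Op 8: add NC@54 -> ring=[43:NA,54:NC]
Op 9: route key 30: smallest pos >= 30 is 43 -> NA
Op 10: add ND@41 -> ring=[41:ND,43:NA,54:NC]
Op 11: add NE@68 -> ring=[41:ND,43:NA,54:NC,68:NE]

Answer: NA NA NA NA NA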